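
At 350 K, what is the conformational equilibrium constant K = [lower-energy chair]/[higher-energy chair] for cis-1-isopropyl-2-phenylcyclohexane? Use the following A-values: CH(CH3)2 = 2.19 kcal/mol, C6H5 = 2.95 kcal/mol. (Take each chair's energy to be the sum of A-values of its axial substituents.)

K ≈ 2.98

C1 and C2 have opposite parity, so for the cis isomer the two substituents are one axial and one equatorial in each chair.
Chair I (isopropyl axial, phenyl equatorial): E = 2.19 kcal/mol; chair II (isopropyl equatorial, phenyl axial): E = 2.95 kcal/mol.
ΔG = 0.76 kcal/mol between the two chairs.
K = exp(ΔG/RT) with R = 1.987×10⁻³ kcal mol⁻¹ K⁻¹ and T = 350 K gives K ≈ 2.98.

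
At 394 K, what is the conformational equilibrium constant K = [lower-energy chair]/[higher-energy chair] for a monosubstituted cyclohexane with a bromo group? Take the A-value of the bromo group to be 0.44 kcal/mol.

K ≈ 1.75

One chair has the bromo group axial (E = 0.44 kcal/mol) and the other has it equatorial (E = 0).
ΔG = 0.44 kcal/mol between the two chairs.
K = exp(ΔG/RT) with R = 1.987×10⁻³ kcal mol⁻¹ K⁻¹ and T = 394 K gives K ≈ 1.75.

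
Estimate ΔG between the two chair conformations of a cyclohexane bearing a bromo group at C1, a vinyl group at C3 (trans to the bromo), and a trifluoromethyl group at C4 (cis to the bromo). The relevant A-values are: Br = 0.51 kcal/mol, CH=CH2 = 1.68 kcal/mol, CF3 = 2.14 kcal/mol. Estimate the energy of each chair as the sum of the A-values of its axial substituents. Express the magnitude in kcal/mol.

Chair I (bromo axial, vinyl equatorial, trifluoromethyl equatorial): E = 0.51 kcal/mol.
Chair II (bromo equatorial, vinyl axial, trifluoromethyl axial): E = 3.82 kcal/mol.
ΔE = 3.82 − 0.51 = 3.31 kcal/mol; chair I is more stable.

3.31 kcal/mol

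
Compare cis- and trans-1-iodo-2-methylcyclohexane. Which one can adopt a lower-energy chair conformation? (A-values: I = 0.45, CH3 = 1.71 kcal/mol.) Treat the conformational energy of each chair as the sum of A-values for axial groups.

At 1,2 positions (parity opposite): cis → (a,e or e,a); trans → (e,e or a,a).
Best chair for cis: E = 0.45 kcal/mol; best chair for trans: E = 0.00 kcal/mol.
The trans isomer is lower by 0.45 kcal/mol.

trans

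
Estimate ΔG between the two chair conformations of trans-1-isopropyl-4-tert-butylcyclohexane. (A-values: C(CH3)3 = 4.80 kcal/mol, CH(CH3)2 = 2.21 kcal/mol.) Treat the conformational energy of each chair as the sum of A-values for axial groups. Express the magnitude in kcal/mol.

7.01 kcal/mol

C1 and C4 have opposite parity, so for the trans isomer the two substituents are e,e in one chair and a,a in the other.
Chair I (tert-butyl axial, isopropyl axial): E = 7.01 kcal/mol.
Chair II (tert-butyl equatorial, isopropyl equatorial): E = 0.00 kcal/mol.
ΔE = 7.01 − 0.00 = 7.01 kcal/mol; chair II is more stable.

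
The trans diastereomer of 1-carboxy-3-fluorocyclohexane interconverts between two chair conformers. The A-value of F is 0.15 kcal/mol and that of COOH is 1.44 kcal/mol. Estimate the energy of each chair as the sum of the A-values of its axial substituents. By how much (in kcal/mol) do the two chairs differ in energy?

C1 and C3 have the same parity, so for the trans isomer the two substituents are one axial and one equatorial in each chair.
Chair I (fluoro axial, carboxyl equatorial): E = 0.15 kcal/mol.
Chair II (fluoro equatorial, carboxyl axial): E = 1.44 kcal/mol.
ΔE = 1.44 − 0.15 = 1.29 kcal/mol; chair I is more stable.

1.29 kcal/mol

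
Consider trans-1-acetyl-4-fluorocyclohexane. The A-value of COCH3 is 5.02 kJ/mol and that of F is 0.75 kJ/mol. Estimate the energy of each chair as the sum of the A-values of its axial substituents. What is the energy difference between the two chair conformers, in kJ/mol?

5.77 kJ/mol

C1 and C4 have opposite parity, so for the trans isomer the two substituents are e,e in one chair and a,a in the other.
Chair I (acetyl axial, fluoro axial): E = 5.77 kJ/mol.
Chair II (acetyl equatorial, fluoro equatorial): E = 0.00 kJ/mol.
ΔE = 5.77 − 0.00 = 5.77 kJ/mol; chair II is more stable.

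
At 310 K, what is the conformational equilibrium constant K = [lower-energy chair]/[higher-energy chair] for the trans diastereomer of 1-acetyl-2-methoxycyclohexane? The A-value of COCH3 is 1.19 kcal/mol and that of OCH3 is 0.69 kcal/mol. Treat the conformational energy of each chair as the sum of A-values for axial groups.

K ≈ 21.2

C1 and C2 have opposite parity, so for the trans isomer the two substituents are e,e in one chair and a,a in the other.
Chair I (acetyl axial, methoxy axial): E = 1.88 kcal/mol; chair II (acetyl equatorial, methoxy equatorial): E = 0.00 kcal/mol.
ΔG = 1.88 kcal/mol between the two chairs.
K = exp(ΔG/RT) with R = 1.987×10⁻³ kcal mol⁻¹ K⁻¹ and T = 310 K gives K ≈ 21.2.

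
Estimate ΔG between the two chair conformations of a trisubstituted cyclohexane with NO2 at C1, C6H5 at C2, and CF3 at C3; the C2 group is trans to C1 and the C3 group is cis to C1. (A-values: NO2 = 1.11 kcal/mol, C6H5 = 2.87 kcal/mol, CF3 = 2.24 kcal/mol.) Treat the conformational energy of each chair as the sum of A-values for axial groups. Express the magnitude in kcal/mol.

Chair I (nitro axial, phenyl axial, trifluoromethyl axial): E = 6.22 kcal/mol.
Chair II (nitro equatorial, phenyl equatorial, trifluoromethyl equatorial): E = 0.00 kcal/mol.
ΔE = 6.22 − 0.00 = 6.22 kcal/mol; chair II is more stable.

6.22 kcal/mol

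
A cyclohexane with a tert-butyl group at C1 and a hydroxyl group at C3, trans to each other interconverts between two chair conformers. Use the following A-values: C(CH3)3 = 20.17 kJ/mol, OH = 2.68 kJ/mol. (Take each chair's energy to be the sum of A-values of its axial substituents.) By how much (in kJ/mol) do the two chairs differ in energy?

17.49 kJ/mol

C1 and C3 have the same parity, so for the trans isomer the two substituents are one axial and one equatorial in each chair.
Chair I (tert-butyl axial, hydroxyl equatorial): E = 20.17 kJ/mol.
Chair II (tert-butyl equatorial, hydroxyl axial): E = 2.68 kJ/mol.
ΔE = 20.17 − 2.68 = 17.49 kJ/mol; chair II is more stable.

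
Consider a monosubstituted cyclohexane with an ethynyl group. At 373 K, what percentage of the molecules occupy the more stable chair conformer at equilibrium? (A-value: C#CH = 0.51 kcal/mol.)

One chair has the ethynyl group axial (E = 0.51 kcal/mol) and the other has it equatorial (E = 0).
ΔG = 0.51 kcal/mol between the two chairs.
K = exp(ΔG/RT) with R = 1.987×10⁻³ kcal mol⁻¹ K⁻¹ and T = 373 K gives K ≈ 1.99.
Fraction in the lower-energy chair = K/(K+1) = 66.6%.

66.6%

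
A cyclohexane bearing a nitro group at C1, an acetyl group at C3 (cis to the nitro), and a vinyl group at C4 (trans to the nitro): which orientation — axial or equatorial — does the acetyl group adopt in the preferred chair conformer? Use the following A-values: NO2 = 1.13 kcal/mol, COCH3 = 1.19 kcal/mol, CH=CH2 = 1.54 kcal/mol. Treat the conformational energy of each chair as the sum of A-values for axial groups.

Chair I (nitro axial, acetyl axial, vinyl axial): E = 3.86 kcal/mol.
Chair II (nitro equatorial, acetyl equatorial, vinyl equatorial): E = 0.00 kcal/mol.
Chair II is the more stable (lower-energy) conformer, and in that chair the acetyl group is equatorial.

equatorial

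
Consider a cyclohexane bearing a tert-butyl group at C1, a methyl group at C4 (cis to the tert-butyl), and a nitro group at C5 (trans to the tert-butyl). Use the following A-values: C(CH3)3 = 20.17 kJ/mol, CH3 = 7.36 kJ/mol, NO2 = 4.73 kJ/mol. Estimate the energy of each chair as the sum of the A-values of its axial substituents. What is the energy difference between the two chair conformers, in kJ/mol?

8.08 kJ/mol

Chair I (tert-butyl axial, methyl equatorial, nitro equatorial): E = 20.17 kJ/mol.
Chair II (tert-butyl equatorial, methyl axial, nitro axial): E = 12.09 kJ/mol.
ΔE = 20.17 − 12.09 = 8.08 kJ/mol; chair II is more stable.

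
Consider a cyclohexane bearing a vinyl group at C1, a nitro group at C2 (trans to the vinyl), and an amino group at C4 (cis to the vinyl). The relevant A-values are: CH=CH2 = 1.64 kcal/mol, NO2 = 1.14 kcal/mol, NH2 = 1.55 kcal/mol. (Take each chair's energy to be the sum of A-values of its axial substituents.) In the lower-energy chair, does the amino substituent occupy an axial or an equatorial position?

axial

Chair I (vinyl axial, nitro axial, amino equatorial): E = 2.78 kcal/mol.
Chair II (vinyl equatorial, nitro equatorial, amino axial): E = 1.55 kcal/mol.
Chair II is the more stable (lower-energy) conformer, and in that chair the amino group is axial.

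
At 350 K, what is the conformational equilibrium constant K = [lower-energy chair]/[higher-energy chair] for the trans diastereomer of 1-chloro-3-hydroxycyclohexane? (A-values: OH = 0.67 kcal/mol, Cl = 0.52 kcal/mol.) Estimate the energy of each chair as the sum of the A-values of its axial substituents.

K ≈ 1.24

C1 and C3 have the same parity, so for the trans isomer the two substituents are one axial and one equatorial in each chair.
Chair I (hydroxyl axial, chloro equatorial): E = 0.67 kcal/mol; chair II (hydroxyl equatorial, chloro axial): E = 0.52 kcal/mol.
ΔG = 0.15 kcal/mol between the two chairs.
K = exp(ΔG/RT) with R = 1.987×10⁻³ kcal mol⁻¹ K⁻¹ and T = 350 K gives K ≈ 1.24.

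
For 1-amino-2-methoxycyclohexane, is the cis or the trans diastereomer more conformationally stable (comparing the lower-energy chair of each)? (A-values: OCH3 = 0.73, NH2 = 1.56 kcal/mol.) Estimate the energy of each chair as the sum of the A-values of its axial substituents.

trans

At 1,2 positions (parity opposite): cis → (a,e or e,a); trans → (e,e or a,a).
Best chair for cis: E = 0.73 kcal/mol; best chair for trans: E = 0.00 kcal/mol.
The trans isomer is lower by 0.73 kcal/mol.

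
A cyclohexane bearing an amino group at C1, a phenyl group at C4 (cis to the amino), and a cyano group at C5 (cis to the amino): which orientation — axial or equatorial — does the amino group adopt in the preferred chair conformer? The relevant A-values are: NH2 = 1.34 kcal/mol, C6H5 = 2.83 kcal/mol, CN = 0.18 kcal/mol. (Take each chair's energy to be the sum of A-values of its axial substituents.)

Chair I (amino axial, phenyl equatorial, cyano axial): E = 1.52 kcal/mol.
Chair II (amino equatorial, phenyl axial, cyano equatorial): E = 2.83 kcal/mol.
Chair I is the more stable (lower-energy) conformer, and in that chair the amino group is axial.

axial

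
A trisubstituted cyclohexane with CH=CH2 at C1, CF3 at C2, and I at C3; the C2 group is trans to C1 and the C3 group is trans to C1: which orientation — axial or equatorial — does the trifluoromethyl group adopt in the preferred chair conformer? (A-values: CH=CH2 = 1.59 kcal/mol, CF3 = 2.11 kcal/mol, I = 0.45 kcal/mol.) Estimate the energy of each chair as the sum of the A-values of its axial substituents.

Chair I (vinyl axial, trifluoromethyl axial, iodo equatorial): E = 3.70 kcal/mol.
Chair II (vinyl equatorial, trifluoromethyl equatorial, iodo axial): E = 0.45 kcal/mol.
Chair II is the more stable (lower-energy) conformer, and in that chair the trifluoromethyl group is equatorial.

equatorial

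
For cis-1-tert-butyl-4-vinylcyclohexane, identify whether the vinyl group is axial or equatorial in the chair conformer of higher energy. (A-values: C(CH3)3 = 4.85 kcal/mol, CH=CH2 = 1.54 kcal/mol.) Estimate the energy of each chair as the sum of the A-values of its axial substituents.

C1 and C4 have opposite parity, so for the cis isomer the two substituents are one axial and one equatorial in each chair.
Chair I (tert-butyl axial, vinyl equatorial): E = 4.85 kcal/mol.
Chair II (tert-butyl equatorial, vinyl axial): E = 1.54 kcal/mol.
Chair I is the less stable (higher-energy) conformer, and in that chair the vinyl group is equatorial.

equatorial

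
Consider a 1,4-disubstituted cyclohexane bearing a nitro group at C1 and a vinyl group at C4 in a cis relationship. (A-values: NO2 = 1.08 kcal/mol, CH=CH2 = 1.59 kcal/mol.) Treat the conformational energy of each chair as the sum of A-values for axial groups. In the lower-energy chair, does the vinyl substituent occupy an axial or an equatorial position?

equatorial

C1 and C4 have opposite parity, so for the cis isomer the two substituents are one axial and one equatorial in each chair.
Chair I (nitro axial, vinyl equatorial): E = 1.08 kcal/mol.
Chair II (nitro equatorial, vinyl axial): E = 1.59 kcal/mol.
Chair I is the more stable (lower-energy) conformer, and in that chair the vinyl group is equatorial.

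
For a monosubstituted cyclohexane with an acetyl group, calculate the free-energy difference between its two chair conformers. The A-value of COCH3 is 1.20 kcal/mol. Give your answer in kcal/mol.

A monosubstituted cyclohexane has one chair with the acetyl group axial (E = A = 1.20 kcal/mol) and one with it equatorial (E = 0).
ΔE = 1.20 − 0 = 1.20 kcal/mol.

1.20 kcal/mol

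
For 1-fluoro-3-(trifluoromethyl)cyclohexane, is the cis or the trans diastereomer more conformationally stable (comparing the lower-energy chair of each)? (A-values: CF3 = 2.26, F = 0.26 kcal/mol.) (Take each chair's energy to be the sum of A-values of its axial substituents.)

cis

At 1,3 positions (parity same): cis → (e,e or a,a); trans → (a,e or e,a).
Best chair for cis: E = 0.00 kcal/mol; best chair for trans: E = 0.26 kcal/mol.
The cis isomer is lower by 0.26 kcal/mol.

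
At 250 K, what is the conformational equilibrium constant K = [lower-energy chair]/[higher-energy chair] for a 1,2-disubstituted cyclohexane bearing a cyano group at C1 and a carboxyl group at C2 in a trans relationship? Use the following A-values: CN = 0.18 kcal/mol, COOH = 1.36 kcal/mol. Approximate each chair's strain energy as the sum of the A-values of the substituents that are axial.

C1 and C2 have opposite parity, so for the trans isomer the two substituents are e,e in one chair and a,a in the other.
Chair I (cyano axial, carboxyl axial): E = 1.54 kcal/mol; chair II (cyano equatorial, carboxyl equatorial): E = 0.00 kcal/mol.
ΔG = 1.54 kcal/mol between the two chairs.
K = exp(ΔG/RT) with R = 1.987×10⁻³ kcal mol⁻¹ K⁻¹ and T = 250 K gives K ≈ 22.2.

K ≈ 22.2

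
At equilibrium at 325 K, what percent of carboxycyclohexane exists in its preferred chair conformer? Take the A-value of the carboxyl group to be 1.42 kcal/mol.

One chair has the carboxyl group axial (E = 1.42 kcal/mol) and the other has it equatorial (E = 0).
ΔG = 1.42 kcal/mol between the two chairs.
K = exp(ΔG/RT) with R = 1.987×10⁻³ kcal mol⁻¹ K⁻¹ and T = 325 K gives K ≈ 9.02.
Fraction in the lower-energy chair = K/(K+1) = 90.0%.

90.0%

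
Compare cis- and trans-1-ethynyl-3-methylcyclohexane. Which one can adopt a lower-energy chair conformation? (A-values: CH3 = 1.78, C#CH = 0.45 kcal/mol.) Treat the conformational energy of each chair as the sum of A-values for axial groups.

cis

At 1,3 positions (parity same): cis → (e,e or a,a); trans → (a,e or e,a).
Best chair for cis: E = 0.00 kcal/mol; best chair for trans: E = 0.45 kcal/mol.
The cis isomer is lower by 0.45 kcal/mol.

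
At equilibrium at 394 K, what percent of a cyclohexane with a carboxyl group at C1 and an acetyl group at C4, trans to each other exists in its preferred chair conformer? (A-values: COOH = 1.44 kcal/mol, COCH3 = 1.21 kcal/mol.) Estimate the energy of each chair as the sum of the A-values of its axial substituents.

C1 and C4 have opposite parity, so for the trans isomer the two substituents are e,e in one chair and a,a in the other.
Chair I (carboxyl axial, acetyl axial): E = 2.65 kcal/mol; chair II (carboxyl equatorial, acetyl equatorial): E = 0.00 kcal/mol.
ΔG = 2.65 kcal/mol between the two chairs.
K = exp(ΔG/RT) with R = 1.987×10⁻³ kcal mol⁻¹ K⁻¹ and T = 394 K gives K ≈ 29.5.
Fraction in the lower-energy chair = K/(K+1) = 96.7%.

96.7%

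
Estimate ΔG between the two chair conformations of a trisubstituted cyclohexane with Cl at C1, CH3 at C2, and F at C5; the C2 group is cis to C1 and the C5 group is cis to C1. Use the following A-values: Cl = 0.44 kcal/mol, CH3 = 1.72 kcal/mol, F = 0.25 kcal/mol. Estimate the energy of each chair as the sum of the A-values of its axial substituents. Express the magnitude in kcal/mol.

Chair I (chloro axial, methyl equatorial, fluoro axial): E = 0.69 kcal/mol.
Chair II (chloro equatorial, methyl axial, fluoro equatorial): E = 1.72 kcal/mol.
ΔE = 1.72 − 0.69 = 1.03 kcal/mol; chair I is more stable.

1.03 kcal/mol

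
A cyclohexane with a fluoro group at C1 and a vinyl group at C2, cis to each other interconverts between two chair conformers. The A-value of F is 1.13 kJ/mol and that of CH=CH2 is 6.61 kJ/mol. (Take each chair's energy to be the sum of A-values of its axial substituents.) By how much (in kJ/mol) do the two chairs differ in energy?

C1 and C2 have opposite parity, so for the cis isomer the two substituents are one axial and one equatorial in each chair.
Chair I (fluoro axial, vinyl equatorial): E = 1.13 kJ/mol.
Chair II (fluoro equatorial, vinyl axial): E = 6.61 kJ/mol.
ΔE = 6.61 − 1.13 = 5.48 kJ/mol; chair I is more stable.

5.48 kJ/mol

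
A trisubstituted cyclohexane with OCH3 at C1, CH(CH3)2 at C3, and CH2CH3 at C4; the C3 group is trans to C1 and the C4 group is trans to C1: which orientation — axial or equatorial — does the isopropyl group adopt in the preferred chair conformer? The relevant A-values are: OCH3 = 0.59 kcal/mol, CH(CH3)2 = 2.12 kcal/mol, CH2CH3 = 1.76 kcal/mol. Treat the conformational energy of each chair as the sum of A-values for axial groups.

Chair I (methoxy axial, isopropyl equatorial, ethyl axial): E = 2.35 kcal/mol.
Chair II (methoxy equatorial, isopropyl axial, ethyl equatorial): E = 2.12 kcal/mol.
Chair II is the more stable (lower-energy) conformer, and in that chair the isopropyl group is axial.

axial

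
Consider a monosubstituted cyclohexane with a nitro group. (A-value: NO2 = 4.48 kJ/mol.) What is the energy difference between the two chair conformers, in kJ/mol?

4.48 kJ/mol

A monosubstituted cyclohexane has one chair with the nitro group axial (E = A = 4.48 kJ/mol) and one with it equatorial (E = 0).
ΔE = 4.48 − 0 = 4.48 kJ/mol.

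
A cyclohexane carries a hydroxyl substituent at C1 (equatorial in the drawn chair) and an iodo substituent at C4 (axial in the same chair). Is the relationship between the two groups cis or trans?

C1 and C4 have opposite parity, so their axial bonds point in opposite directions.
With opposite-parity carbons, two substituents on the same face are one axial and one equatorial; opposite faces give both axial or both equatorial.
Here the groups are equatorial/axial → same face → cis.

cis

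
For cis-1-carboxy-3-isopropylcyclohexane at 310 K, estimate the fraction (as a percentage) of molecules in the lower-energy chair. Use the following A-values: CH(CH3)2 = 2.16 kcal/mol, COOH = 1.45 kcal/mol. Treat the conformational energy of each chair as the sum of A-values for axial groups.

C1 and C3 have the same parity, so for the cis isomer the two substituents are e,e in one chair and a,a in the other.
Chair I (isopropyl axial, carboxyl axial): E = 3.61 kcal/mol; chair II (isopropyl equatorial, carboxyl equatorial): E = 0.00 kcal/mol.
ΔG = 3.61 kcal/mol between the two chairs.
K = exp(ΔG/RT) with R = 1.987×10⁻³ kcal mol⁻¹ K⁻¹ and T = 310 K gives K ≈ 351.
Fraction in the lower-energy chair = K/(K+1) = 99.7%.

99.7%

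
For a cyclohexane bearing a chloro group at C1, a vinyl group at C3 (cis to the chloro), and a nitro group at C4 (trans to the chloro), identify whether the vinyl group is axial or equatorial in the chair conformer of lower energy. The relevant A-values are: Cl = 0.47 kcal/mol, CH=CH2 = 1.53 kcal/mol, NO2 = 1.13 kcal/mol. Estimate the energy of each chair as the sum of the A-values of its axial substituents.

Chair I (chloro axial, vinyl axial, nitro axial): E = 3.13 kcal/mol.
Chair II (chloro equatorial, vinyl equatorial, nitro equatorial): E = 0.00 kcal/mol.
Chair II is the more stable (lower-energy) conformer, and in that chair the vinyl group is equatorial.

equatorial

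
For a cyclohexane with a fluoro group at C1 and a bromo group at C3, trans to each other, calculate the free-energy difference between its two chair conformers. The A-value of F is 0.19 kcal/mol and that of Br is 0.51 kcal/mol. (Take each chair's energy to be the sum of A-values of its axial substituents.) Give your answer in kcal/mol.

0.32 kcal/mol

C1 and C3 have the same parity, so for the trans isomer the two substituents are one axial and one equatorial in each chair.
Chair I (fluoro axial, bromo equatorial): E = 0.19 kcal/mol.
Chair II (fluoro equatorial, bromo axial): E = 0.51 kcal/mol.
ΔE = 0.51 − 0.19 = 0.32 kcal/mol; chair I is more stable.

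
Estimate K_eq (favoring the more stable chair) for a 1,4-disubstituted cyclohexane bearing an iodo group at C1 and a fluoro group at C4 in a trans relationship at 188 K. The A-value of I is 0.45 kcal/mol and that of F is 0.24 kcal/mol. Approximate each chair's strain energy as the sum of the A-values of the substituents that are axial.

C1 and C4 have opposite parity, so for the trans isomer the two substituents are e,e in one chair and a,a in the other.
Chair I (iodo axial, fluoro axial): E = 0.69 kcal/mol; chair II (iodo equatorial, fluoro equatorial): E = 0.00 kcal/mol.
ΔG = 0.69 kcal/mol between the two chairs.
K = exp(ΔG/RT) with R = 1.987×10⁻³ kcal mol⁻¹ K⁻¹ and T = 188 K gives K ≈ 6.34.

K ≈ 6.34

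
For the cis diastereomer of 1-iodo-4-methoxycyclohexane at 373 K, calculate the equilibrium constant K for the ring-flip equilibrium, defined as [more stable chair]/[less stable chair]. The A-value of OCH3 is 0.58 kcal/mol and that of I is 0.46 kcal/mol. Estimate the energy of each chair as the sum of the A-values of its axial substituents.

K ≈ 1.18

C1 and C4 have opposite parity, so for the cis isomer the two substituents are one axial and one equatorial in each chair.
Chair I (methoxy axial, iodo equatorial): E = 0.58 kcal/mol; chair II (methoxy equatorial, iodo axial): E = 0.46 kcal/mol.
ΔG = 0.12 kcal/mol between the two chairs.
K = exp(ΔG/RT) with R = 1.987×10⁻³ kcal mol⁻¹ K⁻¹ and T = 373 K gives K ≈ 1.18.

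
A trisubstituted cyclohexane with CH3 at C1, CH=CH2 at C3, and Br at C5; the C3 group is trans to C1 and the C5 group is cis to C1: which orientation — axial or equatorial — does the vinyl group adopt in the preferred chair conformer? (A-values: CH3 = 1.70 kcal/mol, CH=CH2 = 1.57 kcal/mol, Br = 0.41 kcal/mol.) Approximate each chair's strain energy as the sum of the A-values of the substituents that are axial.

axial

Chair I (methyl axial, vinyl equatorial, bromo axial): E = 2.11 kcal/mol.
Chair II (methyl equatorial, vinyl axial, bromo equatorial): E = 1.57 kcal/mol.
Chair II is the more stable (lower-energy) conformer, and in that chair the vinyl group is axial.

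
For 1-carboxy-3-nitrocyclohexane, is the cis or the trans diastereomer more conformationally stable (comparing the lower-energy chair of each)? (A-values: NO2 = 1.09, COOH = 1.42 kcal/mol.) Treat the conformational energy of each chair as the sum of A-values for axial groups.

cis

At 1,3 positions (parity same): cis → (e,e or a,a); trans → (a,e or e,a).
Best chair for cis: E = 0.00 kcal/mol; best chair for trans: E = 1.09 kcal/mol.
The cis isomer is lower by 1.09 kcal/mol.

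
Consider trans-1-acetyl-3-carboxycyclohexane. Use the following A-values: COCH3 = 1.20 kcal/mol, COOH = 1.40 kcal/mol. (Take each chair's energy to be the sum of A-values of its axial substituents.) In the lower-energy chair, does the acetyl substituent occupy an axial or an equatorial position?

axial

C1 and C3 have the same parity, so for the trans isomer the two substituents are one axial and one equatorial in each chair.
Chair I (acetyl axial, carboxyl equatorial): E = 1.20 kcal/mol.
Chair II (acetyl equatorial, carboxyl axial): E = 1.40 kcal/mol.
Chair I is the more stable (lower-energy) conformer, and in that chair the acetyl group is axial.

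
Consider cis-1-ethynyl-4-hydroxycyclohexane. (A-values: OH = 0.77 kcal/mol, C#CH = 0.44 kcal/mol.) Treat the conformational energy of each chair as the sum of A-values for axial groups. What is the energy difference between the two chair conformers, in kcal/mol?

C1 and C4 have opposite parity, so for the cis isomer the two substituents are one axial and one equatorial in each chair.
Chair I (hydroxyl axial, ethynyl equatorial): E = 0.77 kcal/mol.
Chair II (hydroxyl equatorial, ethynyl axial): E = 0.44 kcal/mol.
ΔE = 0.77 − 0.44 = 0.33 kcal/mol; chair II is more stable.

0.33 kcal/mol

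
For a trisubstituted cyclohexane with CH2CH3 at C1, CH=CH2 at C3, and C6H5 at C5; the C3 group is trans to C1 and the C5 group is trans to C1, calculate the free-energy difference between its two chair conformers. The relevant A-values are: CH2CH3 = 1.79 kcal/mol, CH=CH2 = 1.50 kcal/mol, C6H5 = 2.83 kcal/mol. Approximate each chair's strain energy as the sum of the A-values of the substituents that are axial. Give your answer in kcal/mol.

Chair I (ethyl axial, vinyl equatorial, phenyl equatorial): E = 1.79 kcal/mol.
Chair II (ethyl equatorial, vinyl axial, phenyl axial): E = 4.33 kcal/mol.
ΔE = 4.33 − 1.79 = 2.54 kcal/mol; chair I is more stable.

2.54 kcal/mol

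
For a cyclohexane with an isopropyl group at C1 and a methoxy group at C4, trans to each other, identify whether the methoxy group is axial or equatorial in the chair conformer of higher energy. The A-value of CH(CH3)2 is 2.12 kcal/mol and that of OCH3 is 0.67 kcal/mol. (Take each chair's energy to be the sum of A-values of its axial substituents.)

C1 and C4 have opposite parity, so for the trans isomer the two substituents are e,e in one chair and a,a in the other.
Chair I (isopropyl axial, methoxy axial): E = 2.79 kcal/mol.
Chair II (isopropyl equatorial, methoxy equatorial): E = 0.00 kcal/mol.
Chair I is the less stable (higher-energy) conformer, and in that chair the methoxy group is axial.

axial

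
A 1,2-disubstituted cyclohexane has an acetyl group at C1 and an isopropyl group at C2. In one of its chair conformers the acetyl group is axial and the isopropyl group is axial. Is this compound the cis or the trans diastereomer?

trans

C1 and C2 have opposite parity, so their axial bonds point in opposite directions.
With opposite-parity carbons, two substituents on the same face are one axial and one equatorial; opposite faces give both axial or both equatorial.
Here the groups are axial/axial → opposite face → trans.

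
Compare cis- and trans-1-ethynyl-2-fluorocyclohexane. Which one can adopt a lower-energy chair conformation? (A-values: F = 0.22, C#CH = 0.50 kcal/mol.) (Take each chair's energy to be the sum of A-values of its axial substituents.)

trans

At 1,2 positions (parity opposite): cis → (a,e or e,a); trans → (e,e or a,a).
Best chair for cis: E = 0.22 kcal/mol; best chair for trans: E = 0.00 kcal/mol.
The trans isomer is lower by 0.22 kcal/mol.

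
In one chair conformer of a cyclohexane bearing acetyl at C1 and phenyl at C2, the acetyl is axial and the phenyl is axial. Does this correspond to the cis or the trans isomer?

trans

C1 and C2 have opposite parity, so their axial bonds point in opposite directions.
With opposite-parity carbons, two substituents on the same face are one axial and one equatorial; opposite faces give both axial or both equatorial.
Here the groups are axial/axial → opposite face → trans.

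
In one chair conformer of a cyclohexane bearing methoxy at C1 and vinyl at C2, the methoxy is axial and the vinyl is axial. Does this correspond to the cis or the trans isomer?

trans

C1 and C2 have opposite parity, so their axial bonds point in opposite directions.
With opposite-parity carbons, two substituents on the same face are one axial and one equatorial; opposite faces give both axial or both equatorial.
Here the groups are axial/axial → opposite face → trans.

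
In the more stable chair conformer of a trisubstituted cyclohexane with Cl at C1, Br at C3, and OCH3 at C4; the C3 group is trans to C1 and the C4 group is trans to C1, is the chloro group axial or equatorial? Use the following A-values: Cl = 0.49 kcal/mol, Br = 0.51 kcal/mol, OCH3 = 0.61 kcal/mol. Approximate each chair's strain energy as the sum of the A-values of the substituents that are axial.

equatorial

Chair I (chloro axial, bromo equatorial, methoxy axial): E = 1.10 kcal/mol.
Chair II (chloro equatorial, bromo axial, methoxy equatorial): E = 0.51 kcal/mol.
Chair II is the more stable (lower-energy) conformer, and in that chair the chloro group is equatorial.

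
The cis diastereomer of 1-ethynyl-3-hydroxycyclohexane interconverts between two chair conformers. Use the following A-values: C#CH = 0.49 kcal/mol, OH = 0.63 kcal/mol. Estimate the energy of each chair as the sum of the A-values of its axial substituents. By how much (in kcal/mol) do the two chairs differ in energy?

1.12 kcal/mol

C1 and C3 have the same parity, so for the cis isomer the two substituents are e,e in one chair and a,a in the other.
Chair I (ethynyl axial, hydroxyl axial): E = 1.12 kcal/mol.
Chair II (ethynyl equatorial, hydroxyl equatorial): E = 0.00 kcal/mol.
ΔE = 1.12 − 0.00 = 1.12 kcal/mol; chair II is more stable.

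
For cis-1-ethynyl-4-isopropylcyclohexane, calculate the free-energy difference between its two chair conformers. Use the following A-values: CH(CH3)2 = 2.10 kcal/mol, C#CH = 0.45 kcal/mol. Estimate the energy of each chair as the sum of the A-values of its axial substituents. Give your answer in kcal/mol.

1.65 kcal/mol

C1 and C4 have opposite parity, so for the cis isomer the two substituents are one axial and one equatorial in each chair.
Chair I (isopropyl axial, ethynyl equatorial): E = 2.10 kcal/mol.
Chair II (isopropyl equatorial, ethynyl axial): E = 0.45 kcal/mol.
ΔE = 2.10 − 0.45 = 1.65 kcal/mol; chair II is more stable.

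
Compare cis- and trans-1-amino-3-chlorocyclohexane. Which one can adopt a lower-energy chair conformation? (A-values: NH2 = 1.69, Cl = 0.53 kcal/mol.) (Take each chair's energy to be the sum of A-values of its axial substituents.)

cis

At 1,3 positions (parity same): cis → (e,e or a,a); trans → (a,e or e,a).
Best chair for cis: E = 0.00 kcal/mol; best chair for trans: E = 0.53 kcal/mol.
The cis isomer is lower by 0.53 kcal/mol.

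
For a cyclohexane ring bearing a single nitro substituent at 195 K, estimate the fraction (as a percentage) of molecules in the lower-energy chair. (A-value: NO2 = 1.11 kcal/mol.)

94.6%

One chair has the nitro group axial (E = 1.11 kcal/mol) and the other has it equatorial (E = 0).
ΔG = 1.11 kcal/mol between the two chairs.
K = exp(ΔG/RT) with R = 1.987×10⁻³ kcal mol⁻¹ K⁻¹ and T = 195 K gives K ≈ 17.5.
Fraction in the lower-energy chair = K/(K+1) = 94.6%.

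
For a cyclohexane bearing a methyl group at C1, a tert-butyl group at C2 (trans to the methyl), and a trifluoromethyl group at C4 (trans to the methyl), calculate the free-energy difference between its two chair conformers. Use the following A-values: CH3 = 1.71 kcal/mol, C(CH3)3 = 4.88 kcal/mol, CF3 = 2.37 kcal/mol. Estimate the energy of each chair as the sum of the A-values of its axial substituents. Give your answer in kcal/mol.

8.96 kcal/mol

Chair I (methyl axial, tert-butyl axial, trifluoromethyl axial): E = 8.96 kcal/mol.
Chair II (methyl equatorial, tert-butyl equatorial, trifluoromethyl equatorial): E = 0.00 kcal/mol.
ΔE = 8.96 − 0.00 = 8.96 kcal/mol; chair II is more stable.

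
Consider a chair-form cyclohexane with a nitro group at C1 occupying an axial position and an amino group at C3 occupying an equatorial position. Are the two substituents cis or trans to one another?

trans

C1 and C3 have the same parity, so their axial bonds point in the same direction.
With same-parity carbons, two substituents on the same face are both axial or both equatorial; opposite faces give one of each.
Here the groups are axial/equatorial → opposite face → trans.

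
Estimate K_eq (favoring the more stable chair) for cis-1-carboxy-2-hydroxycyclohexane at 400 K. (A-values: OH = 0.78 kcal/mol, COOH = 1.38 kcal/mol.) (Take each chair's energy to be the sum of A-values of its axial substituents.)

C1 and C2 have opposite parity, so for the cis isomer the two substituents are one axial and one equatorial in each chair.
Chair I (hydroxyl axial, carboxyl equatorial): E = 0.78 kcal/mol; chair II (hydroxyl equatorial, carboxyl axial): E = 1.38 kcal/mol.
ΔG = 0.60 kcal/mol between the two chairs.
K = exp(ΔG/RT) with R = 1.987×10⁻³ kcal mol⁻¹ K⁻¹ and T = 400 K gives K ≈ 2.13.

K ≈ 2.13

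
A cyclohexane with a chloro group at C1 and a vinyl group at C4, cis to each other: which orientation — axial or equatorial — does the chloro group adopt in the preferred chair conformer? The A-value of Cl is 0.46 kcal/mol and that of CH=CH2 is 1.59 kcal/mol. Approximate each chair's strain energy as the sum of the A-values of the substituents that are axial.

axial

C1 and C4 have opposite parity, so for the cis isomer the two substituents are one axial and one equatorial in each chair.
Chair I (chloro axial, vinyl equatorial): E = 0.46 kcal/mol.
Chair II (chloro equatorial, vinyl axial): E = 1.59 kcal/mol.
Chair I is the more stable (lower-energy) conformer, and in that chair the chloro group is axial.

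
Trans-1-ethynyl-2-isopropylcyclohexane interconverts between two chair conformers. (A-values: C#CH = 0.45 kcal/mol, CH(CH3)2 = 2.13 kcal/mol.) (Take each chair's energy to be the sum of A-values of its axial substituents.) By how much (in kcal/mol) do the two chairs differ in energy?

C1 and C2 have opposite parity, so for the trans isomer the two substituents are e,e in one chair and a,a in the other.
Chair I (ethynyl axial, isopropyl axial): E = 2.58 kcal/mol.
Chair II (ethynyl equatorial, isopropyl equatorial): E = 0.00 kcal/mol.
ΔE = 2.58 − 0.00 = 2.58 kcal/mol; chair II is more stable.

2.58 kcal/mol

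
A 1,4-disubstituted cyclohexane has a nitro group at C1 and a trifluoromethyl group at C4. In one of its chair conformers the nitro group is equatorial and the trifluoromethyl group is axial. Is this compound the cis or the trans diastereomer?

cis

C1 and C4 have opposite parity, so their axial bonds point in opposite directions.
With opposite-parity carbons, two substituents on the same face are one axial and one equatorial; opposite faces give both axial or both equatorial.
Here the groups are equatorial/axial → same face → cis.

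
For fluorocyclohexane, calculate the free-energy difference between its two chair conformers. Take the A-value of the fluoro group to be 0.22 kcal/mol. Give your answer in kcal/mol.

A monosubstituted cyclohexane has one chair with the fluoro group axial (E = A = 0.22 kcal/mol) and one with it equatorial (E = 0).
ΔE = 0.22 − 0 = 0.22 kcal/mol.

0.22 kcal/mol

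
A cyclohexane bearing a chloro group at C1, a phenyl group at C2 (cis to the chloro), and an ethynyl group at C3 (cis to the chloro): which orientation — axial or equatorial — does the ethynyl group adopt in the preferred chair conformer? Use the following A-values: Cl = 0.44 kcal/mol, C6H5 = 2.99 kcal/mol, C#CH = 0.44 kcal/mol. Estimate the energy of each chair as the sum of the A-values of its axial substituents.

axial

Chair I (chloro axial, phenyl equatorial, ethynyl axial): E = 0.88 kcal/mol.
Chair II (chloro equatorial, phenyl axial, ethynyl equatorial): E = 2.99 kcal/mol.
Chair I is the more stable (lower-energy) conformer, and in that chair the ethynyl group is axial.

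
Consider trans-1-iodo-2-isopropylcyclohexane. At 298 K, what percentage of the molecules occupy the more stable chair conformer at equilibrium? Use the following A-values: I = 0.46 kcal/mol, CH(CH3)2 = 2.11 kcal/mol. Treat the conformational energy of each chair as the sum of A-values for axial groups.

98.7%

C1 and C2 have opposite parity, so for the trans isomer the two substituents are e,e in one chair and a,a in the other.
Chair I (iodo axial, isopropyl axial): E = 2.57 kcal/mol; chair II (iodo equatorial, isopropyl equatorial): E = 0.00 kcal/mol.
ΔG = 2.57 kcal/mol between the two chairs.
K = exp(ΔG/RT) with R = 1.987×10⁻³ kcal mol⁻¹ K⁻¹ and T = 298 K gives K ≈ 76.7.
Fraction in the lower-energy chair = K/(K+1) = 98.7%.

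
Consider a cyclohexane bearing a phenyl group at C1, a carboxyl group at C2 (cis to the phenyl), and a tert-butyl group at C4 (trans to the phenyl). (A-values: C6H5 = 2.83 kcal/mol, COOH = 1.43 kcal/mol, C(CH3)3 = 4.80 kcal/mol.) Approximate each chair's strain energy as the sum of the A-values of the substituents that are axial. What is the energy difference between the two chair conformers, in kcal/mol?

6.20 kcal/mol

Chair I (phenyl axial, carboxyl equatorial, tert-butyl axial): E = 7.63 kcal/mol.
Chair II (phenyl equatorial, carboxyl axial, tert-butyl equatorial): E = 1.43 kcal/mol.
ΔE = 7.63 − 1.43 = 6.20 kcal/mol; chair II is more stable.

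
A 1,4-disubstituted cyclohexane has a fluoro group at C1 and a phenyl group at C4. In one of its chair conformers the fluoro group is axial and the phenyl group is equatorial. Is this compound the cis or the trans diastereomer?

cis

C1 and C4 have opposite parity, so their axial bonds point in opposite directions.
With opposite-parity carbons, two substituents on the same face are one axial and one equatorial; opposite faces give both axial or both equatorial.
Here the groups are axial/equatorial → same face → cis.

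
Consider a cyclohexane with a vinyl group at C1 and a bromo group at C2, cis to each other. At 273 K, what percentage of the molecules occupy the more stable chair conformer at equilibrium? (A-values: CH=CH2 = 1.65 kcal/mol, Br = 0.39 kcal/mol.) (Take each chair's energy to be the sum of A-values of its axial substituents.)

91.1%

C1 and C2 have opposite parity, so for the cis isomer the two substituents are one axial and one equatorial in each chair.
Chair I (vinyl axial, bromo equatorial): E = 1.65 kcal/mol; chair II (vinyl equatorial, bromo axial): E = 0.39 kcal/mol.
ΔG = 1.26 kcal/mol between the two chairs.
K = exp(ΔG/RT) with R = 1.987×10⁻³ kcal mol⁻¹ K⁻¹ and T = 273 K gives K ≈ 10.2.
Fraction in the lower-energy chair = K/(K+1) = 91.1%.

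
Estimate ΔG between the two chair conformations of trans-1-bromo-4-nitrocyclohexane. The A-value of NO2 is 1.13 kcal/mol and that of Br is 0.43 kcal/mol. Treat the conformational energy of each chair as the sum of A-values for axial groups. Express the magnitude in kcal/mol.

1.56 kcal/mol

C1 and C4 have opposite parity, so for the trans isomer the two substituents are e,e in one chair and a,a in the other.
Chair I (nitro axial, bromo axial): E = 1.56 kcal/mol.
Chair II (nitro equatorial, bromo equatorial): E = 0.00 kcal/mol.
ΔE = 1.56 − 0.00 = 1.56 kcal/mol; chair II is more stable.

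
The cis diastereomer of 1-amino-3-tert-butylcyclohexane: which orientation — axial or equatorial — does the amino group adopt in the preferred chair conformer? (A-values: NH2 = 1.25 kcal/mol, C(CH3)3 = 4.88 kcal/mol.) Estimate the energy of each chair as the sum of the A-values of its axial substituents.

C1 and C3 have the same parity, so for the cis isomer the two substituents are e,e in one chair and a,a in the other.
Chair I (amino axial, tert-butyl axial): E = 6.13 kcal/mol.
Chair II (amino equatorial, tert-butyl equatorial): E = 0.00 kcal/mol.
Chair II is the more stable (lower-energy) conformer, and in that chair the amino group is equatorial.

equatorial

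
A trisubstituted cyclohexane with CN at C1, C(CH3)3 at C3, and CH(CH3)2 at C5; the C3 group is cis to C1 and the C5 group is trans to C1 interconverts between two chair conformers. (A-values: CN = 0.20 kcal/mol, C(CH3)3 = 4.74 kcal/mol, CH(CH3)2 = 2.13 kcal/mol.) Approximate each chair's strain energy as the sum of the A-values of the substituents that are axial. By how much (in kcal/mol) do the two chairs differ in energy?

2.81 kcal/mol

Chair I (cyano axial, tert-butyl axial, isopropyl equatorial): E = 4.94 kcal/mol.
Chair II (cyano equatorial, tert-butyl equatorial, isopropyl axial): E = 2.13 kcal/mol.
ΔE = 4.94 − 2.13 = 2.81 kcal/mol; chair II is more stable.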